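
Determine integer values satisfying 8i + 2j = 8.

Step 1: Check solvability.
gcd(8, 2) = 2
Since 2 divides 8, solutions exist.

Step 2: Apply extended Euclidean algorithm to find gcd.
We find integers such that 8*x0 + 2*y0 = 2

Step 3: Scale the particular solution.
Multiply by 8/2 = 4:
i = 0, j = 4

Step 4: Verify.
8*(0) + 2*(4) = 8 = 8 ✓

i = 0, j = 4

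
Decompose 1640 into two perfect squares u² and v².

We need to find integers u, v > 0 such that u² + v² = 1640.
Trying u = 14: v² = 1640 - 14² = 1640 - 196 = 1444
v = 38
Check: 14² + 38² = 196 + 1444 = 1640 ✓

1640 = 14² + 38²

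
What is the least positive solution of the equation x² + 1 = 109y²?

We need x² = 109y² - 1. Try successive y:
y = 1: x² = 109·1² - 1 = 108, not a perfect square
y = 2: x² = 109·2² - 1 = 435, not a perfect square
y = 3: x² = 109·3² - 1 = 980, not a perfect square
...
y = 851525: x² = 109·851525² - 1 = 79035335993124 = 8890182² ✓
Check: 8890182² - 109·851525² = 79035335993124 - 79035335993125 = -1 ✓

x = 8890182, y = 851525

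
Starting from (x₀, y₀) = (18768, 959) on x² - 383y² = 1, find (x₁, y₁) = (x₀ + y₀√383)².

Solutions to x² - Dy² = 1 are generated by powers of (x₀ + y₀√D).
The next solution satisfies x₁ + y₁√383 = (x₀ + y₀√383)², giving:
x₁ = x₀² + 383y₀² = 18768² + 383·959² = 352237824 + 352237823 = 704475647
y₁ = 2x₀y₀ = 2·18768·959 = 35997024

Verify: 704475647² - 383·35997024² = 496285937216068609 - 496285937216068608 = 1 ✓

x = 704475647, y = 35997024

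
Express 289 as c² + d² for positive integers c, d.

We need to find integers c, d > 0 such that c² + d² = 289.
Trying c = 8: d² = 289 - 8² = 289 - 64 = 225
d = 15
Check: 8² + 15² = 64 + 225 = 289 ✓

289 = 8² + 15²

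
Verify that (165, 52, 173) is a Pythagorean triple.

Compute a² + b² = 165² + 52² = 27225 + 2704 = 29929
Compute c² = 173² = 29929
Since 29929 = 29929, confirmed.

Yes, it is a Pythagorean triple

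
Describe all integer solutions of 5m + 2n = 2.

Step 1: Compute gcd(5, 2) = 1.
Since 1 divides 2, solutions exist.

Step 2: Find a particular solution using extended Euclidean algorithm.
We get m₀ = 2, n₀ = -4.
Check: 5*2 + 2*-4 = 2 = 2 ✓

Step 3: Write the general solution.
m = 2 + (2/1)t = 2 + 2t
n = -4 - (5/1)t = -4 - 5t
for any integer t.

m = 2 + 2t, n = -4 - 5t for integer t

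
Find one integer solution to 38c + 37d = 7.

Step 1: Check solvability.
gcd(38, 37) = 1
Since 1 divides 7, solutions exist.

Step 2: Apply extended Euclidean algorithm to find gcd.
We find integers such that 38*x0 + 37*y0 = 1

Step 3: Scale the particular solution.
Multiply by 7/1 = 7:
c = 7, d = -7

Step 4: Verify.
38*(7) + 37*(-7) = 7 = 7 ✓

c = 7, d = -7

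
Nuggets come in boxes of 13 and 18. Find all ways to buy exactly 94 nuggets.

We need non-negative integers (x, y) with 13x + 18y = 94.
For each x in 0..7, check if 94 - 13x is a non-negative multiple of 18.
No x yields an integer y ≥ 0.

No solution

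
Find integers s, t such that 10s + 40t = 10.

Step 1: Check solvability.
gcd(10, 40) = 10
Since 10 divides 10, solutions exist.

Step 2: Apply extended Euclidean algorithm to find gcd.
We find integers such that 10*x0 + 40*y0 = 10

Step 3: Scale the particular solution.
Multiply by 10/10 = 1:
s = 1, t = 0

Step 4: Verify.
10*(1) + 40*(0) = 10 = 10 ✓

s = 1, t = 0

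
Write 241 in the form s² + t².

We need to find integers s, t > 0 such that s² + t² = 241.
Trying s = 4: t² = 241 - 4² = 241 - 16 = 225
t = 15
Check: 4² + 15² = 16 + 225 = 241 ✓

241 = 4² + 15²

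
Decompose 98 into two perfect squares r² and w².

We need to find integers r, w > 0 such that r² + w² = 98.
Trying r = 7: w² = 98 - 7² = 98 - 49 = 49
w = 7
Check: 7² + 7² = 49 + 49 = 98 ✓

98 = 7² + 7²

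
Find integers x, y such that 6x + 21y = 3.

Step 1: Check solvability.
gcd(6, 21) = 3
Since 3 divides 3, solutions exist.

Step 2: Apply extended Euclidean algorithm to find gcd.
We find integers such that 6*x0 + 21*y0 = 3

Step 3: Scale the particular solution.
Multiply by 3/3 = 1:
x = -3, y = 1

Step 4: Verify.
6*(-3) + 21*(1) = 3 = 3 ✓

x = -3, y = 1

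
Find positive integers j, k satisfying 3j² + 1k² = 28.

Try small values of j and check whether (28 - 3j²)/1 is a perfect square.
j = 1: 3·1² = 3, so 1k² = 28 - 3 = 25, giving k² = 25, k = 5.
Check: 3·1² + 1·5² = 3 + 25 = 28 ✓

j = 1, k = 5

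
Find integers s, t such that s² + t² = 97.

We need to find integers s, t > 0 such that s² + t² = 97.
Trying s = 4: t² = 97 - 4² = 97 - 16 = 81
t = 9
Check: 4² + 9² = 16 + 81 = 97 ✓

97 = 4² + 9²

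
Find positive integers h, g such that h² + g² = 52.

Search for h with 52 - h² a perfect square.
h = 4: 52 - 4² = 52 - 16 = 36 = 6² ✓
So h = 4, g = 6.

h = 4, g = 6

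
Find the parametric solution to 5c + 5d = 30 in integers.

Step 1: Compute gcd(5, 5) = 5.
Since 5 divides 30, solutions exist.

Step 2: Find a particular solution using extended Euclidean algorithm.
We get c₀ = 0, d₀ = 6.
Check: 5*0 + 5*6 = 30 = 30 ✓

Step 3: Write the general solution.
c = 0 + (5/5)t = 0 + 1t
d = 6 - (5/5)t = 6 - 1t
for any integer t.

c = 0 + 1t, d = 6 - 1t for integer t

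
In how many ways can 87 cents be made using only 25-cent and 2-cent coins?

We need non-negative integers (x, y) with 25x + 2y = 87.
For each x from 0 to 3, check if (87 - 25x) is a non-negative multiple of 2.
Solutions (x, y): (1,31), (3,6)
Count: 2

2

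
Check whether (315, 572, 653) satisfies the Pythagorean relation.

Compute a² + b²:
315² + 572² = 99225 + 327184 = 426409
Compute c²:
653² = 426409
Since 426409 = 426409, it is a Pythagorean triple.

Yes, it is a Pythagorean triple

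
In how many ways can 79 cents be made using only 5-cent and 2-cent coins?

We need non-negative integers (x, y) with 5x + 2y = 79.
For each x from 0 to 15, check if (79 - 5x) is a non-negative multiple of 2.
Solutions (x, y): (1,37), (3,32), (5,27), (7,22), ...
Count: 8

8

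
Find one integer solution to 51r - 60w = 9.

Step 1: Check solvability.
gcd(51, 60) = 3
Since 3 divides 9, solutions exist.

Step 2: Apply extended Euclidean algorithm to find gcd.
We find integers such that 51*x0 + 60*y0 = 3

Step 3: Scale the particular solution.
Multiply by 9/3 = 3:
r = -21, w = -18

Step 4: Verify.
51*(-21) - 60*(-18) = 9 = 9 ✓

r = -21, w = -18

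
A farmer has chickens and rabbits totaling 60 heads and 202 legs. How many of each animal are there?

Let c = chickens, r = rabbits.
Heads: c + r = 60
Legs: 2c + 4r = 202
From the first equation, c = 60 - r. Substitute:
2(60 - r) + 4r = 202
120 + 2r = 202
r = (202 - 120)/2 = 41
c = 60 - 41 = 19

Chickens: 19, Rabbits: 41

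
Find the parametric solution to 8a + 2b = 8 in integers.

Step 1: Compute gcd(8, 2) = 2.
Since 2 divides 8, solutions exist.

Step 2: Find a particular solution using extended Euclidean algorithm.
We get a₀ = 0, b₀ = 4.
Check: 8*0 + 2*4 = 8 = 8 ✓

Step 3: Write the general solution.
a = 0 + (2/2)t = 0 + 1t
b = 4 - (8/2)t = 4 - 4t
for any integer t.

a = 0 + 1t, b = 4 - 4t for integer t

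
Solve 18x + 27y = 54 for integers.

Step 1: Check solvability.
gcd(18, 27) = 9
Since 9 divides 54, solutions exist.

Step 2: Apply extended Euclidean algorithm to find gcd.
We find integers such that 18*x0 + 27*y0 = 9

Step 3: Scale the particular solution.
Multiply by 54/9 = 6:
x = -6, y = 6

Step 4: Verify.
18*(-6) + 27*(6) = 54 = 54 ✓

x = -6, y = 6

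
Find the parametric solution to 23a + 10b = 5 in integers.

Step 1: Compute gcd(23, 10) = 1.
Since 1 divides 5, solutions exist.

Step 2: Find a particular solution using extended Euclidean algorithm.
We get a₀ = -15, b₀ = 35.
Check: 23*-15 + 10*35 = 5 = 5 ✓

Step 3: Write the general solution.
a = -15 + (10/1)t = -15 + 10t
b = 35 - (23/1)t = 35 - 23t
for any integer t.

a = -15 + 10t, b = 35 - 23t for integer t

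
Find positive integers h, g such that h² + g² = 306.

Search for h with 306 - h² a perfect square.
h = 9: 306 - 9² = 306 - 81 = 225 = 15² ✓
So h = 9, g = 15.

h = 9, g = 15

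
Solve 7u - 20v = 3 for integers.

Step 1: Check solvability.
gcd(7, 20) = 1
Since 1 divides 3, solutions exist.

Step 2: Apply extended Euclidean algorithm to find gcd.
We find integers such that 7*x0 + 20*y0 = 1

Step 3: Scale the particular solution.
Multiply by 3/1 = 3:
u = 9, v = 3

Step 4: Verify.
7*(9) - 20*(3) = 3 = 3 ✓

u = 9, v = 3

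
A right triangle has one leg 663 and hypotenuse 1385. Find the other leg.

b² = c² - a² = 1918225 - 439569 = 1478656
b = 1216

1216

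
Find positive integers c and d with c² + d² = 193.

We need to find integers c, d > 0 such that c² + d² = 193.
Trying c = 7: d² = 193 - 7² = 193 - 49 = 144
d = 12
Check: 7² + 12² = 49 + 144 = 193 ✓

193 = 7² + 12²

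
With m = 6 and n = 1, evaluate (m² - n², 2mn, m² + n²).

a = m² - n² = 36 - 1 = 35
b = 2mn = 2·6·1 = 12
c = m² + n² = 36 + 1 = 37
Verify: 35² + 12² = 1225 + 144 = 1369 = 37² ✓

(35, 12, 37)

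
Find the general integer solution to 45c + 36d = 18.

Step 1: Compute gcd(45, 36) = 9.
Since 9 divides 18, solutions exist.

Step 2: Find a particular solution using extended Euclidean algorithm.
We get c₀ = 2, d₀ = -2.
Check: 45*2 + 36*-2 = 18 = 18 ✓

Step 3: Write the general solution.
c = 2 + (36/9)t = 2 + 4t
d = -2 - (45/9)t = -2 - 5t
for any integer t.

c = 2 + 4t, d = -2 - 5t for integer t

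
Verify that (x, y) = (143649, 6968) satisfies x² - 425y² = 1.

Compute x² = 143649² = 20635035201
Compute 425y² = 425·6968² = 425·48553024 = 20635035200
x² - 425y² = 20635035201 - 20635035200 = 1
Since this equals 1, (143649, 6968) is a solution.

Yes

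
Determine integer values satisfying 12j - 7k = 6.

Step 1: Check solvability.
gcd(12, 7) = 1
Since 1 divides 6, solutions exist.

Step 2: Apply extended Euclidean algorithm to find gcd.
We find integers such that 12*x0 + 7*y0 = 1

Step 3: Scale the particular solution.
Multiply by 6/1 = 6:
j = 18, k = 30

Step 4: Verify.
12*(18) - 7*(30) = 6 = 6 ✓

j = 18, k = 30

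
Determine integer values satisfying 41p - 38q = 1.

Step 1: Check solvability.
gcd(41, 38) = 1
Since 1 divides 1, solutions exist.

Step 2: Apply extended Euclidean algorithm to find gcd.
We find integers such that 41*x0 + 38*y0 = 1

Step 3: Scale the particular solution.
Multiply by 1/1 = 1:
p = 13, q = 14

Step 4: Verify.
41*(13) - 38*(14) = 1 = 1 ✓

p = 13, q = 14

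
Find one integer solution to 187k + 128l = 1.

Step 1: Check solvability.
gcd(187, 128) = 1
Since 1 divides 1, solutions exist.

Step 2: Apply extended Euclidean algorithm to find gcd.
We find integers such that 187*x0 + 128*y0 = 1

Step 3: Scale the particular solution.
Multiply by 1/1 = 1:
k = -13, l = 19

Step 4: Verify.
187*(-13) + 128*(19) = 1 = 1 ✓

k = -13, l = 19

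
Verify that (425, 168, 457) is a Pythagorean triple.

Compute a² + b²:
425² + 168² = 180625 + 28224 = 208849
Compute c²:
457² = 208849
Since 208849 = 208849, it is a Pythagorean triple.

Yes, it is a Pythagorean triple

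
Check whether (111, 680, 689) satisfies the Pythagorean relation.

Compute a² + b²:
111² + 680² = 12321 + 462400 = 474721
Compute c²:
689² = 474721
Since 474721 = 474721, it is a Pythagorean triple.

Yes, it is a Pythagorean triple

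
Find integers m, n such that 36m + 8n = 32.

Step 1: Check solvability.
gcd(36, 8) = 4
Since 4 divides 32, solutions exist.

Step 2: Apply extended Euclidean algorithm to find gcd.
We find integers such that 36*x0 + 8*y0 = 4

Step 3: Scale the particular solution.
Multiply by 32/4 = 8:
m = 8, n = -32

Step 4: Verify.
36*(8) + 8*(-32) = 32 = 32 ✓

m = 8, n = -32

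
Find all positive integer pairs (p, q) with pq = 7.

The positive divisors of 7 are: 1, 7.
Each divisor d gives the pair (d, 7/d):
(1, 7), (7, 1)

(1, 7), (7, 1)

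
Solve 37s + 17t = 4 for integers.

Step 1: Check solvability.
gcd(37, 17) = 1
Since 1 divides 4, solutions exist.

Step 2: Apply extended Euclidean algorithm to find gcd.
We find integers such that 37*x0 + 17*y0 = 1

Step 3: Scale the particular solution.
Multiply by 4/1 = 4:
s = 24, t = -52

Step 4: Verify.
37*(24) + 17*(-52) = 4 = 4 ✓

s = 24, t = -52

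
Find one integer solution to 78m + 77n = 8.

Step 1: Check solvability.
gcd(78, 77) = 1
Since 1 divides 8, solutions exist.

Step 2: Apply extended Euclidean algorithm to find gcd.
We find integers such that 78*x0 + 77*y0 = 1

Step 3: Scale the particular solution.
Multiply by 8/1 = 8:
m = 8, n = -8

Step 4: Verify.
78*(8) + 77*(-8) = 8 = 8 ✓

m = 8, n = -8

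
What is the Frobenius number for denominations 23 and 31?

For two coprime denominations a and b, the Frobenius number (largest value not representable as a non-negative combination) is ab - a - b.
Here gcd(23, 31) = 1, so they are coprime.
F(23, 31) = 23·31 - 23 - 31 = 713 - 54 = 659

659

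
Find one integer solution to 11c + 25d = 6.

Step 1: Check solvability.
gcd(11, 25) = 1
Since 1 divides 6, solutions exist.

Step 2: Apply extended Euclidean algorithm to find gcd.
We find integers such that 11*x0 + 25*y0 = 1

Step 3: Scale the particular solution.
Multiply by 6/1 = 6:
c = -54, d = 24

Step 4: Verify.
11*(-54) + 25*(24) = 6 = 6 ✓

c = -54, d = 24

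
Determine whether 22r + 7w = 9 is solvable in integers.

Step 1: Compute gcd(22, 7).
gcd(22, 7) = 1

Step 2: Check divisibility.
Does 1 divide 9? 9 = 1 x 9, so yes.

By the theorem on linear Diophantine equations, 22r + 7w = 9 has integer solutions if and only if gcd(22, 7) divides 9. Since 1 | 9, solutions exist.

Yes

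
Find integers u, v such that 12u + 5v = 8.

Step 1: Check solvability.
gcd(12, 5) = 1
Since 1 divides 8, solutions exist.

Step 2: Apply extended Euclidean algorithm to find gcd.
We find integers such that 12*x0 + 5*y0 = 1

Step 3: Scale the particular solution.
Multiply by 8/1 = 8:
u = -16, v = 40

Step 4: Verify.
12*(-16) + 5*(40) = 8 = 8 ✓

u = -16, v = 40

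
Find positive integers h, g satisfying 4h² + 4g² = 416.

Try small values of h and check whether (416 - 4h²)/4 is a perfect square.
h = 10: 4·10² = 400, so 4g² = 416 - 400 = 16, giving g² = 4, g = 2.
Check: 4·10² + 4·2² = 400 + 16 = 416 ✓

h = 10, g = 2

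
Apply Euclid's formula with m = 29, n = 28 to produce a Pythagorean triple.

a = m² - n² = 29² - 28² = 841 - 784 = 57
b = 2mn = 2·29·28 = 1624
c = m² + n² = 841 + 784 = 1625
Verify: 57² + 1624² = 3249 + 2637376 = 2640625 = 1625² ✓

(57, 1624, 1625)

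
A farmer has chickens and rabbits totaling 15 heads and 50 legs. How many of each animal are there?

Let c = chickens, r = rabbits.
Heads: c + r = 15
Legs: 2c + 4r = 50
From the first equation, c = 15 - r. Substitute:
2(15 - r) + 4r = 50
30 + 2r = 50
r = (50 - 30)/2 = 10
c = 15 - 10 = 5

Chickens: 5, Rabbits: 10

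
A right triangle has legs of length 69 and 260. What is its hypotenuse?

c² = a² + b² = 69² + 260² = 4761 + 67600 = 72361
c = 269

269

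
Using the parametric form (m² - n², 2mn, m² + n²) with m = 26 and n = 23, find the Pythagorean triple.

a = m² - n² = 26² - 23² = 676 - 529 = 147
b = 2mn = 2·26·23 = 1196
c = m² + n² = 676 + 529 = 1205
Verify: 147² + 1196² = 21609 + 1430416 = 1452025 = 1205² ✓

(147, 1196, 1205)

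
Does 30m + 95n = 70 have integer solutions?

Step 1: Compute gcd(30, 95).
gcd(30, 95) = 5

Step 2: Check divisibility.
Does 5 divide 70? 70 = 5 x 14, so yes.

By the theorem on linear Diophantine equations, 30m + 95n = 70 has integer solutions if and only if gcd(30, 95) divides 70. Since 5 | 70, solutions exist.

Yes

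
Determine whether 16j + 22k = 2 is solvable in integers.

Step 1: Compute gcd(16, 22).
gcd(16, 22) = 2

Step 2: Check divisibility.
Does 2 divide 2? 2 = 2 x 1, so yes.

By the theorem on linear Diophantine equations, 16j + 22k = 2 has integer solutions if and only if gcd(16, 22) divides 2. Since 2 | 2, solutions exist.

Yes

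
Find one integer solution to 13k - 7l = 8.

Step 1: Check solvability.
gcd(13, 7) = 1
Since 1 divides 8, solutions exist.

Step 2: Apply extended Euclidean algorithm to find gcd.
We find integers such that 13*x0 + 7*y0 = 1

Step 3: Scale the particular solution.
Multiply by 8/1 = 8:
k = -8, l = -16

Step 4: Verify.
13*(-8) - 7*(-16) = 8 = 8 ✓

k = -8, l = -16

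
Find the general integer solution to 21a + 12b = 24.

Step 1: Compute gcd(21, 12) = 3.
Since 3 divides 24, solutions exist.

Step 2: Find a particular solution using extended Euclidean algorithm.
We get a₀ = -8, b₀ = 16.
Check: 21*-8 + 12*16 = 24 = 24 ✓

Step 3: Write the general solution.
a = -8 + (12/3)t = -8 + 4t
b = 16 - (21/3)t = 16 - 7t
for any integer t.

a = -8 + 4t, b = 16 - 7t for integer t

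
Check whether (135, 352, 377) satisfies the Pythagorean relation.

Compute a² + b²:
135² + 352² = 18225 + 123904 = 142129
Compute c²:
377² = 142129
Since 142129 = 142129, it is a Pythagorean triple.

Yes, it is a Pythagorean triple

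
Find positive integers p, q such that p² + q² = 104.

Search for p with 104 - p² a perfect square.
p = 2: 104 - 2² = 104 - 4 = 100 = 10² ✓
So p = 2, q = 10.

p = 2, q = 10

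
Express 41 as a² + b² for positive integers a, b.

We need to find integers a, b > 0 such that a² + b² = 41.
Trying a = 4: b² = 41 - 4² = 41 - 16 = 25
b = 5
Check: 4² + 5² = 16 + 25 = 41 ✓

41 = 4² + 5²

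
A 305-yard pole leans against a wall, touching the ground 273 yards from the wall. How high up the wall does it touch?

The ladder, wall, and ground form a right triangle with hypotenuse 305 and one leg 273.
By the Pythagorean theorem: h² = 305² - 273² = 93025 - 74529 = 18496
h = √18496 = 136 yards

136 yards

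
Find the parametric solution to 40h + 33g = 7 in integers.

Step 1: Compute gcd(40, 33) = 1.
Since 1 divides 7, solutions exist.

Step 2: Find a particular solution using extended Euclidean algorithm.
We get h₀ = -98, g₀ = 119.
Check: 40*-98 + 33*119 = 7 = 7 ✓

Step 3: Write the general solution.
h = -98 + (33/1)t = -98 + 33t
g = 119 - (40/1)t = 119 - 40t
for any integer t.

h = -98 + 33t, g = 119 - 40t for integer t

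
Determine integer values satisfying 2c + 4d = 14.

Step 1: Check solvability.
gcd(2, 4) = 2
Since 2 divides 14, solutions exist.

Step 2: Apply extended Euclidean algorithm to find gcd.
We find integers such that 2*x0 + 4*y0 = 2

Step 3: Scale the particular solution.
Multiply by 14/2 = 7:
c = 7, d = 0

Step 4: Verify.
2*(7) + 4*(0) = 14 = 14 ✓

c = 7, d = 0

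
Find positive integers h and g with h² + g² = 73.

We need to find integers h, g > 0 such that h² + g² = 73.
Trying h = 3: g² = 73 - 3² = 73 - 9 = 64
g = 8
Check: 3² + 8² = 9 + 64 = 73 ✓

73 = 3² + 8²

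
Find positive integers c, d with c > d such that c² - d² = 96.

Factor: c² - d² = (c+d)(c-d) = 96.
We need two factors of 96 with the same parity.
Use c+d = 48 and c-d = 2 (product 48·2 = 96).
Adding: 2c = 50, so c = 25.
Subtracting: 2d = 46, so d = 23.
Check: 25² - 23² = 625 - 529 = 96 ✓

c = 25, d = 23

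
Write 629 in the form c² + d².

We need to find integers c, d > 0 such that c² + d² = 629.
Trying c = 2: d² = 629 - 2² = 629 - 4 = 625
d = 25
Check: 2² + 25² = 4 + 625 = 629 ✓

629 = 2² + 25²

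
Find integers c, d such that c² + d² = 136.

We need to find integers c, d > 0 such that c² + d² = 136.
Trying c = 6: d² = 136 - 6² = 136 - 36 = 100
d = 10
Check: 6² + 10² = 36 + 100 = 136 ✓

136 = 6² + 10²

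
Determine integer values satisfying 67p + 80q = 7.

Step 1: Check solvability.
gcd(67, 80) = 1
Since 1 divides 7, solutions exist.

Step 2: Apply extended Euclidean algorithm to find gcd.
We find integers such that 67*x0 + 80*y0 = 1

Step 3: Scale the particular solution.
Multiply by 7/1 = 7:
p = -259, q = 217

Step 4: Verify.
67*(-259) + 80*(217) = 7 = 7 ✓

p = -259, q = 217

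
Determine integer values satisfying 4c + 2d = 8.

Step 1: Check solvability.
gcd(4, 2) = 2
Since 2 divides 8, solutions exist.

Step 2: Apply extended Euclidean algorithm to find gcd.
We find integers such that 4*x0 + 2*y0 = 2

Step 3: Scale the particular solution.
Multiply by 8/2 = 4:
c = 0, d = 4

Step 4: Verify.
4*(0) + 2*(4) = 8 = 8 ✓

c = 0, d = 4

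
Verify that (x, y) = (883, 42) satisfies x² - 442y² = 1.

Compute x² = 883² = 779689
Compute 442y² = 442·42² = 442·1764 = 779688
x² - 442y² = 779689 - 779688 = 1
Since this equals 1, (883, 42) is a solution.

Yes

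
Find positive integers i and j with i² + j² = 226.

We need to find integers i, j > 0 such that i² + j² = 226.
Trying i = 1: j² = 226 - 1² = 226 - 1 = 225
j = 15
Check: 1² + 15² = 1 + 225 = 226 ✓

226 = 1² + 15²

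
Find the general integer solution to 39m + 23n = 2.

Step 1: Compute gcd(39, 23) = 1.
Since 1 divides 2, solutions exist.

Step 2: Find a particular solution using extended Euclidean algorithm.
We get m₀ = -20, n₀ = 34.
Check: 39*-20 + 23*34 = 2 = 2 ✓

Step 3: Write the general solution.
m = -20 + (23/1)t = -20 + 23t
n = 34 - (39/1)t = 34 - 39t
for any integer t.

m = -20 + 23t, n = 34 - 39t for integer t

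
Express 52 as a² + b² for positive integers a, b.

We need to find integers a, b > 0 such that a² + b² = 52.
Trying a = 4: b² = 52 - 4² = 52 - 16 = 36
b = 6
Check: 4² + 6² = 16 + 36 = 52 ✓

52 = 4² + 6²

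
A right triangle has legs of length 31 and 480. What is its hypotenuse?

c² = a² + b² = 31² + 480² = 961 + 230400 = 231361
c = 481

481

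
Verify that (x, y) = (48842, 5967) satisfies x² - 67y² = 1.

Compute x² = 48842² = 2385540964
Compute 67y² = 67·5967² = 67·35605089 = 2385540963
x² - 67y² = 2385540964 - 2385540963 = 1
Since this equals 1, (48842, 5967) is a solution.

Yes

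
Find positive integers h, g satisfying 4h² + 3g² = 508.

Try small values of h and check whether (508 - 4h²)/3 is a perfect square.
h = 10: 4·10² = 400, so 3g² = 508 - 400 = 108, giving g² = 36, g = 6.
Check: 4·10² + 3·6² = 400 + 108 = 508 ✓

h = 10, g = 6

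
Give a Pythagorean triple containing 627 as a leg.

We need the other leg and hypotenuse such that 627² + x² = c².
Take x = 364, c = 725: 627² + 364² = 393129 + 132496 = 525625 = 725² ✓
Triple: (627, 364, 725)

(627, 364, 725)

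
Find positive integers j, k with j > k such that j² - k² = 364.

Factor: j² - k² = (j+k)(j-k) = 364.
We need two factors of 364 with the same parity.
Use j+k = 182 and j-k = 2 (product 182·2 = 364).
Adding: 2j = 184, so j = 92.
Subtracting: 2k = 180, so k = 90.
Check: 92² - 90² = 8464 - 8100 = 364 ✓

j = 92, k = 90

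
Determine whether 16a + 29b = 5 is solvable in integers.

Step 1: Compute gcd(16, 29).
gcd(16, 29) = 1

Step 2: Check divisibility.
Does 1 divide 5? 5 = 1 x 5, so yes.

By the theorem on linear Diophantine equations, 16a + 29b = 5 has integer solutions if and only if gcd(16, 29) divides 5. Since 1 | 5, solutions exist.

Yes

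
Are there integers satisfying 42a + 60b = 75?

Step 1: Compute gcd(42, 60).
gcd(42, 60) = 6

Step 2: Check divisibility.
Does 6 divide 75? 75 = 6 x 12 + 3, so no.

By the theorem on linear Diophantine equations, 42a + 60b = 75 has integer solutions if and only if gcd(42, 60) divides 75. Since 6 does not divide 75, no solutions exist.

No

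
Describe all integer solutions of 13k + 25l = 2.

Step 1: Compute gcd(13, 25) = 1.
Since 1 divides 2, solutions exist.

Step 2: Find a particular solution using extended Euclidean algorithm.
We get k₀ = 4, l₀ = -2.
Check: 13*4 + 25*-2 = 2 = 2 ✓

Step 3: Write the general solution.
k = 4 + (25/1)t = 4 + 25t
l = -2 - (13/1)t = -2 - 13t
for any integer t.

k = 4 + 25t, l = -2 - 13t for integer t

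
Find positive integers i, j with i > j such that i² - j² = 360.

Factor: i² - j² = (i+j)(i-j) = 360.
We need two factors of 360 with the same parity.
Use i+j = 180 and i-j = 2 (product 180·2 = 360).
Adding: 2i = 182, so i = 91.
Subtracting: 2j = 178, so j = 89.
Check: 91² - 89² = 8281 - 7921 = 360 ✓

i = 91, j = 89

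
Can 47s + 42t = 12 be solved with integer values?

Step 1: Compute gcd(47, 42).
gcd(47, 42) = 1

Step 2: Check divisibility.
Does 1 divide 12? 12 = 1 x 12, so yes.

By the theorem on linear Diophantine equations, 47s + 42t = 12 has integer solutions if and only if gcd(47, 42) divides 12. Since 1 | 12, solutions exist.

Yes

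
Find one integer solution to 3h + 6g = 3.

Step 1: Check solvability.
gcd(3, 6) = 3
Since 3 divides 3, solutions exist.

Step 2: Apply extended Euclidean algorithm to find gcd.
We find integers such that 3*x0 + 6*y0 = 3

Step 3: Scale the particular solution.
Multiply by 3/3 = 1:
h = 1, g = 0

Step 4: Verify.
3*(1) + 6*(0) = 3 = 3 ✓

h = 1, g = 0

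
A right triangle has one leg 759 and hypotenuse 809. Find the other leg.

b² = c² - a² = 654481 - 576081 = 78400
b = 280

280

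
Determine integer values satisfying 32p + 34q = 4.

Step 1: Check solvability.
gcd(32, 34) = 2
Since 2 divides 4, solutions exist.

Step 2: Apply extended Euclidean algorithm to find gcd.
We find integers such that 32*x0 + 34*y0 = 2

Step 3: Scale the particular solution.
Multiply by 4/2 = 2:
p = -2, q = 2

Step 4: Verify.
32*(-2) + 34*(2) = 4 = 4 ✓

p = -2, q = 2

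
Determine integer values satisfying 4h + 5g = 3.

Step 1: Check solvability.
gcd(4, 5) = 1
Since 1 divides 3, solutions exist.

Step 2: Apply extended Euclidean algorithm to find gcd.
We find integers such that 4*x0 + 5*y0 = 1

Step 3: Scale the particular solution.
Multiply by 3/1 = 3:
h = -3, g = 3

Step 4: Verify.
4*(-3) + 5*(3) = 3 = 3 ✓

h = -3, g = 3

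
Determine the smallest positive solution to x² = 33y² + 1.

We seek the smallest positive integers (x, y) with x² - 33y² = 1, i.e., x² = 33y² + 1.
Try successive y values:
y = 1: x² = 33·1² + 1 = 34, not a perfect square
y = 2: x² = 33·2² + 1 = 133, not a perfect square
y = 3: x² = 33·3² + 1 = 298, not a perfect square
... continuing the search (or via continued fractions) ...
y = 4: x² = 33·4² + 1 = 529, x = 23 ✓

Verify: 23² - 33·4² = 529 - 528 = 1 ✓

x = 23, y = 4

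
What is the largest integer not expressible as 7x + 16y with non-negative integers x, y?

For two coprime denominations a and b, the Frobenius number (largest value not representable as a non-negative combination) is ab - a - b.
Here gcd(7, 16) = 1, so they are coprime.
F(7, 16) = 7·16 - 7 - 16 = 112 - 23 = 89

89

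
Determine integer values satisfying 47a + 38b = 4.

Step 1: Check solvability.
gcd(47, 38) = 1
Since 1 divides 4, solutions exist.

Step 2: Apply extended Euclidean algorithm to find gcd.
We find integers such that 47*x0 + 38*y0 = 1

Step 3: Scale the particular solution.
Multiply by 4/1 = 4:
a = 68, b = -84

Step 4: Verify.
47*(68) + 38*(-84) = 4 = 4 ✓

a = 68, b = -84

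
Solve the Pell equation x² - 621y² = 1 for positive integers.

We seek the smallest positive integers (x, y) with x² - 621y² = 1, i.e., x² = 621y² + 1.
Try successive y values:
y = 1: x² = 621·1² + 1 = 622, not a perfect square
y = 2: x² = 621·2² + 1 = 2485, not a perfect square
y = 3: x² = 621·3² + 1 = 5590, not a perfect square
... continuing the search (or via continued fractions) ...
y = 312: x² = 621·312² + 1 = 60450625, x = 7775 ✓

Verify: 7775² - 621·312² = 60450625 - 60450624 = 1 ✓

x = 7775, y = 312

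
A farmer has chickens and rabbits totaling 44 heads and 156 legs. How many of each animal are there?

Let c = chickens, r = rabbits.
Heads: c + r = 44
Legs: 2c + 4r = 156
From the first equation, c = 44 - r. Substitute:
2(44 - r) + 4r = 156
88 + 2r = 156
r = (156 - 88)/2 = 34
c = 44 - 34 = 10

Chickens: 10, Rabbits: 34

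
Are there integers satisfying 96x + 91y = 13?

Step 1: Compute gcd(96, 91).
gcd(96, 91) = 1

Step 2: Check divisibility.
Does 1 divide 13? 13 = 1 x 13, so yes.

By the theorem on linear Diophantine equations, 96x + 91y = 13 has integer solutions if and only if gcd(96, 91) divides 13. Since 1 | 13, solutions exist.

Yes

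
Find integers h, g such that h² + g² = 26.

We need to find integers h, g > 0 such that h² + g² = 26.
Trying h = 1: g² = 26 - 1² = 26 - 1 = 25
g = 5
Check: 1² + 5² = 1 + 25 = 26 ✓

26 = 1² + 5²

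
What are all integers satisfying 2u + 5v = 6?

Step 1: Compute gcd(2, 5) = 1.
Since 1 divides 6, solutions exist.

Step 2: Find a particular solution using extended Euclidean algorithm.
We get u₀ = -12, v₀ = 6.
Check: 2*-12 + 5*6 = 6 = 6 ✓

Step 3: Write the general solution.
u = -12 + (5/1)t = -12 + 5t
v = 6 - (2/1)t = 6 - 2t
for any integer t.

u = -12 + 5t, v = 6 - 2t for integer t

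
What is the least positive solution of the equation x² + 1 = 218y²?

We need x² = 218y² - 1. Try successive y:
y = 1: x² = 218·1² - 1 = 217, not a perfect square
y = 2: x² = 218·2² - 1 = 871, not a perfect square
y = 3: x² = 218·3² - 1 = 1961, not a perfect square
...
y = 17: x² = 218·17² - 1 = 63001 = 251² ✓
Check: 251² - 218·17² = 63001 - 63002 = -1 ✓

x = 251, y = 17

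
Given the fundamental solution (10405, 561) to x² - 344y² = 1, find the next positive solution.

Solutions to x² - Dy² = 1 are generated by powers of (x₀ + y₀√D).
The next solution satisfies x₁ + y₁√344 = (x₀ + y₀√344)², giving:
x₁ = x₀² + 344y₀² = 10405² + 344·561² = 108264025 + 108264024 = 216528049
y₁ = 2x₀y₀ = 2·10405·561 = 11674410

Verify: 216528049² - 344·11674410² = 46884396003746401 - 46884396003746400 = 1 ✓

x = 216528049, y = 11674410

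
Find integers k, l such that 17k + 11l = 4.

Step 1: Check solvability.
gcd(17, 11) = 1
Since 1 divides 4, solutions exist.

Step 2: Apply extended Euclidean algorithm to find gcd.
We find integers such that 17*x0 + 11*y0 = 1

Step 3: Scale the particular solution.
Multiply by 4/1 = 4:
k = 8, l = -12

Step 4: Verify.
17*(8) + 11*(-12) = 4 = 4 ✓

k = 8, l = -12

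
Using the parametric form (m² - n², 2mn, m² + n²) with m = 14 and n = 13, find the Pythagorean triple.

a = m² - n² = 196 - 169 = 27
b = 2mn = 2·14·13 = 364
c = m² + n² = 196 + 169 = 365
Verify: 27² + 364² = 729 + 132496 = 133225 = 365² ✓

(27, 364, 365)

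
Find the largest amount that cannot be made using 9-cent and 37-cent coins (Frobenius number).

For two coprime denominations a and b, the Frobenius number (largest value not representable as a non-negative combination) is ab - a - b.
Here gcd(9, 37) = 1, so they are coprime.
F(9, 37) = 9·37 - 9 - 37 = 333 - 46 = 287

287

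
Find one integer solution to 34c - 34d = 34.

Step 1: Check solvability.
gcd(34, 34) = 34
Since 34 divides 34, solutions exist.

Step 2: Apply extended Euclidean algorithm to find gcd.
We find integers such that 34*x0 + 34*y0 = 34

Step 3: Scale the particular solution.
Multiply by 34/34 = 1:
c = 0, d = -1

Step 4: Verify.
34*(0) - 34*(-1) = 34 = 34 ✓

c = 0, d = -1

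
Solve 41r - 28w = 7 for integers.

Step 1: Check solvability.
gcd(41, 28) = 1
Since 1 divides 7, solutions exist.

Step 2: Apply extended Euclidean algorithm to find gcd.
We find integers such that 41*x0 + 28*y0 = 1

Step 3: Scale the particular solution.
Multiply by 7/1 = 7:
r = 91, w = 133

Step 4: Verify.
41*(91) - 28*(133) = 7 = 7 ✓

r = 91, w = 133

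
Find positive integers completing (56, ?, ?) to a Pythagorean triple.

We need the other leg and hypotenuse such that 56² + x² = c².
Take x = 33, c = 65: 56² + 33² = 3136 + 1089 = 4225 = 65² ✓
Triple: (33, 56, 65)

(33, 56, 65)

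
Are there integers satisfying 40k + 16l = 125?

Step 1: Compute gcd(40, 16).
gcd(40, 16) = 8

Step 2: Check divisibility.
Does 8 divide 125? 125 = 8 x 15 + 5, so no.

By the theorem on linear Diophantine equations, 40k + 16l = 125 has integer solutions if and only if gcd(40, 16) divides 125. Since 8 does not divide 125, no solutions exist.

No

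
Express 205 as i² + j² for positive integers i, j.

We need to find integers i, j > 0 such that i² + j² = 205.
Trying i = 3: j² = 205 - 3² = 205 - 9 = 196
j = 14
Check: 3² + 14² = 9 + 196 = 205 ✓

205 = 3² + 14²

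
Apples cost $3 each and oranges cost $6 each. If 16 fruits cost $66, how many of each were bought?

Let a = apples, o = oranges.
a + o = 16
3a + 6o = 66
Substitute o = 16 - a:
3a + 6(16 - a) = 66
(3 - 6)a = 66 - 96
-3a = -30
a = 10, o = 16 - 10 = 6

Apples: 10, Oranges: 6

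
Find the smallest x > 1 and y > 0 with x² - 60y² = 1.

We seek the smallest positive integers (x, y) with x² - 60y² = 1, i.e., x² = 60y² + 1.
Try successive y values:
y = 1: x² = 60·1² + 1 = 61, not a perfect square
y = 2: x² = 60·2² + 1 = 241, not a perfect square
y = 3: x² = 60·3² + 1 = 541, not a perfect square
... continuing the search (or via continued fractions) ...
y = 4: x² = 60·4² + 1 = 961, x = 31 ✓

Verify: 31² - 60·4² = 961 - 960 = 1 ✓

x = 31, y = 4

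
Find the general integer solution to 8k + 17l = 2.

Step 1: Compute gcd(8, 17) = 1.
Since 1 divides 2, solutions exist.

Step 2: Find a particular solution using extended Euclidean algorithm.
We get k₀ = -4, l₀ = 2.
Check: 8*-4 + 17*2 = 2 = 2 ✓

Step 3: Write the general solution.
k = -4 + (17/1)t = -4 + 17t
l = 2 - (8/1)t = 2 - 8t
for any integer t.

k = -4 + 17t, l = 2 - 8t for integer t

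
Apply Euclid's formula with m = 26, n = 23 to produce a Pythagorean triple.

a = m² - n² = 26² - 23² = 676 - 529 = 147
b = 2mn = 2·26·23 = 1196
c = m² + n² = 676 + 529 = 1205
Verify: 147² + 1196² = 21609 + 1430416 = 1452025 = 1205² ✓

(147, 1196, 1205)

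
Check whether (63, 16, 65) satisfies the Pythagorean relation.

Compute a² + b²:
63² + 16² = 3969 + 256 = 4225
Compute c²:
65² = 4225
Since 4225 = 4225, it is a Pythagorean triple.

Yes, it is a Pythagorean triple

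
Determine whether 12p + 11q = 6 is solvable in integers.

Step 1: Compute gcd(12, 11).
gcd(12, 11) = 1

Step 2: Check divisibility.
Does 1 divide 6? 6 = 1 x 6, so yes.

By the theorem on linear Diophantine equations, 12p + 11q = 6 has integer solutions if and only if gcd(12, 11) divides 6. Since 1 | 6, solutions exist.

Yes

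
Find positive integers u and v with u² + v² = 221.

We need to find integers u, v > 0 such that u² + v² = 221.
Trying u = 5: v² = 221 - 5² = 221 - 25 = 196
v = 14
Check: 5² + 14² = 25 + 196 = 221 ✓

221 = 5² + 14²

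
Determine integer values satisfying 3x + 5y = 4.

Step 1: Check solvability.
gcd(3, 5) = 1
Since 1 divides 4, solutions exist.

Step 2: Apply extended Euclidean algorithm to find gcd.
We find integers such that 3*x0 + 5*y0 = 1

Step 3: Scale the particular solution.
Multiply by 4/1 = 4:
x = 8, y = -4

Step 4: Verify.
3*(8) + 5*(-4) = 4 = 4 ✓

x = 8, y = -4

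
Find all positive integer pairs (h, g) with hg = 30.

The positive divisors of 30 are: 1, 2, 3, 5, 6, 10, 15, 30.
Each divisor d gives the pair (d, 30/d):
(1, 30), (2, 15), (3, 10), (5, 6), (6, 5), (10, 3), (15, 2), (30, 1)

(1, 30), (2, 15), (3, 10), (5, 6), (6, 5), (10, 3), (15, 2), (30, 1)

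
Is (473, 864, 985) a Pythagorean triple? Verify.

Compute a² + b² = 473² + 864² = 223729 + 746496 = 970225
Compute c² = 985² = 970225
Since 970225 = 970225, confirmed.

Yes, it is a Pythagorean triple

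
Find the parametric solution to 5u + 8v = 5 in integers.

Step 1: Compute gcd(5, 8) = 1.
Since 1 divides 5, solutions exist.

Step 2: Find a particular solution using extended Euclidean algorithm.
We get u₀ = -15, v₀ = 10.
Check: 5*-15 + 8*10 = 5 = 5 ✓

Step 3: Write the general solution.
u = -15 + (8/1)t = -15 + 8t
v = 10 - (5/1)t = 10 - 5t
for any integer t.

u = -15 + 8t, v = 10 - 5t for integer t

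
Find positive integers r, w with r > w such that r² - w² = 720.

Factor: r² - w² = (r+w)(r-w) = 720.
We need two factors of 720 with the same parity.
Use r+w = 360 and r-w = 2 (product 360·2 = 720).
Adding: 2r = 362, so r = 181.
Subtracting: 2w = 358, so w = 179.
Check: 181² - 179² = 32761 - 32041 = 720 ✓

r = 181, w = 179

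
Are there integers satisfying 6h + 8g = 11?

Step 1: Compute gcd(6, 8).
gcd(6, 8) = 2

Step 2: Check divisibility.
Does 2 divide 11? 11 = 2 x 5 + 1, so no.

By the theorem on linear Diophantine equations, 6h + 8g = 11 has integer solutions if and only if gcd(6, 8) divides 11. Since 2 does not divide 11, no solutions exist.

No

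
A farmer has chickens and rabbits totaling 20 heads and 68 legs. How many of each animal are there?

Let c = chickens, r = rabbits.
Heads: c + r = 20
Legs: 2c + 4r = 68
From the first equation, c = 20 - r. Substitute:
2(20 - r) + 4r = 68
40 + 2r = 68
r = (68 - 40)/2 = 14
c = 20 - 14 = 6

Chickens: 6, Rabbits: 14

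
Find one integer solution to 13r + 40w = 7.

Step 1: Check solvability.
gcd(13, 40) = 1
Since 1 divides 7, solutions exist.

Step 2: Apply extended Euclidean algorithm to find gcd.
We find integers such that 13*x0 + 40*y0 = 1

Step 3: Scale the particular solution.
Multiply by 7/1 = 7:
r = -21, w = 7

Step 4: Verify.
13*(-21) + 40*(7) = 7 = 7 ✓

r = -21, w = 7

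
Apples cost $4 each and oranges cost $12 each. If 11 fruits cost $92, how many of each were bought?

Let a = apples, o = oranges.
a + o = 11
4a + 12o = 92
Substitute o = 11 - a:
4a + 12(11 - a) = 92
(4 - 12)a = 92 - 132
-8a = -40
a = 5, o = 11 - 5 = 6

Apples: 5, Oranges: 6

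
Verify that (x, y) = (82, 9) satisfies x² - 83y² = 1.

Compute x² = 82² = 6724
Compute 83y² = 83·9² = 83·81 = 6723
x² - 83y² = 6724 - 6723 = 1
Since this equals 1, (82, 9) is a solution.

Yes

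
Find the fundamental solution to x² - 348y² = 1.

We seek the smallest positive integers (x, y) with x² - 348y² = 1, i.e., x² = 348y² + 1.
Try successive y values:
y = 1: x² = 348·1² + 1 = 349, not a perfect square
y = 2: x² = 348·2² + 1 = 1393, not a perfect square
y = 3: x² = 348·3² + 1 = 3133, not a perfect square
... continuing the search (or via continued fractions) ...
y = 84: x² = 348·84² + 1 = 2455489, x = 1567 ✓

Verify: 1567² - 348·84² = 2455489 - 2455488 = 1 ✓

x = 1567, y = 84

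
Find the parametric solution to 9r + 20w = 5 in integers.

Step 1: Compute gcd(9, 20) = 1.
Since 1 divides 5, solutions exist.

Step 2: Find a particular solution using extended Euclidean algorithm.
We get r₀ = 45, w₀ = -20.
Check: 9*45 + 20*-20 = 5 = 5 ✓

Step 3: Write the general solution.
r = 45 + (20/1)t = 45 + 20t
w = -20 - (9/1)t = -20 - 9t
for any integer t.

r = 45 + 20t, w = -20 - 9t for integer t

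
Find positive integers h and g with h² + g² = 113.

We need to find integers h, g > 0 such that h² + g² = 113.
Trying h = 7: g² = 113 - 7² = 113 - 49 = 64
g = 8
Check: 7² + 8² = 49 + 64 = 113 ✓

113 = 7² + 8²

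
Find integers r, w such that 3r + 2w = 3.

Step 1: Check solvability.
gcd(3, 2) = 1
Since 1 divides 3, solutions exist.

Step 2: Apply extended Euclidean algorithm to find gcd.
We find integers such that 3*x0 + 2*y0 = 1

Step 3: Scale the particular solution.
Multiply by 3/1 = 3:
r = 3, w = -3

Step 4: Verify.
3*(3) + 2*(-3) = 3 = 3 ✓

r = 3, w = -3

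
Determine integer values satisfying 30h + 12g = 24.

Step 1: Check solvability.
gcd(30, 12) = 6
Since 6 divides 24, solutions exist.

Step 2: Apply extended Euclidean algorithm to find gcd.
We find integers such that 30*x0 + 12*y0 = 6

Step 3: Scale the particular solution.
Multiply by 24/6 = 4:
h = 4, g = -8

Step 4: Verify.
30*(4) + 12*(-8) = 24 = 24 ✓

h = 4, g = -8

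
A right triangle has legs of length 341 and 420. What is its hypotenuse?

c² = a² + b² = 341² + 420² = 116281 + 176400 = 292681
c = 541

541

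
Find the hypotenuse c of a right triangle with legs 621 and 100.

c² = a² + b² = 621² + 100² = 385641 + 10000 = 395641
c = sqrt(395641) = 629

629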